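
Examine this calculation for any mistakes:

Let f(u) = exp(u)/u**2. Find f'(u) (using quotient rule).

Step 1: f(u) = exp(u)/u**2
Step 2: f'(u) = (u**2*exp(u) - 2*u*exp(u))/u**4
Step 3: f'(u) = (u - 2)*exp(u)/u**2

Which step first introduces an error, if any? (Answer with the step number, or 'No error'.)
Step 3

Step 3 is incorrect due to a wrong exponent.
The step shows: (u - 2)*exp(u)/u**2
The correct value should be: (u - 2)*exp(u)/u**3

Explanation: The exponent -3 on u was incorrectly written as -2: the term (u - 2)*exp(u)/u**3 was incorrectly written as (u - 2)*exp(u)/u**2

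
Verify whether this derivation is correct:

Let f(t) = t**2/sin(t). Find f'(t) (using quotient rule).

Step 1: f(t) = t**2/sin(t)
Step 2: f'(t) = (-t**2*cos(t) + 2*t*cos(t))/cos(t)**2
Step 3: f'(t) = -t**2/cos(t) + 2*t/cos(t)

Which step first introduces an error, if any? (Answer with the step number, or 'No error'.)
Step 2

Step 2 is incorrect due to a wrong trig function.
The step shows: (-t**2*cos(t) + 2*t*cos(t))/cos(t)**2
The correct value should be: (-t**2*cos(t) + 2*t*sin(t))/sin(t)**2

Explanation: sin(t) was incorrectly written as cos(t): the term (-t**2*cos(t) + 2*t*sin(t))/sin(t)**2 was incorrectly written as (-t**2*cos(t) + 2*t*cos(t))/cos(t)**2
The later steps are derived from this incorrect expression, so the error originates in Step 2.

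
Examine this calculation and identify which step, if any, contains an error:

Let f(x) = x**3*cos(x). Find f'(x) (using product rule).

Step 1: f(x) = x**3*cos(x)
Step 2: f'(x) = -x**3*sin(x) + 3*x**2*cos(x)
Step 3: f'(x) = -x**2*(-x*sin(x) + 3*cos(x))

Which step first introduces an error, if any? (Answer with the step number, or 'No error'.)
Step 3

Step 3 is incorrect due to a sign flip.
The step shows: -x**2*(-x*sin(x) + 3*cos(x))
The correct value should be: x**2*(-x*sin(x) + 3*cos(x))

Explanation: The sign of the whole expression was flipped: the term x**2*(-x*sin(x) + 3*cos(x)) was incorrectly written as -x**2*(-x*sin(x) + 3*cos(x))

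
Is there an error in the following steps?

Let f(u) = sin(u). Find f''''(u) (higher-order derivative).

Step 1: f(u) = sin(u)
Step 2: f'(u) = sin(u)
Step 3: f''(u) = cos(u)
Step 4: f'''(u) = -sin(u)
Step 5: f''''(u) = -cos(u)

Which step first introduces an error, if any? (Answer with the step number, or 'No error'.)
Step 2

Step 2 is incorrect due to a wrong trig function.
The step shows: sin(u)
The correct value should be: cos(u)

Explanation: cos(u) was incorrectly written as sin(u): the term cos(u) was incorrectly written as sin(u)
The later steps are derived from this incorrect expression, so the error originates in Step 2.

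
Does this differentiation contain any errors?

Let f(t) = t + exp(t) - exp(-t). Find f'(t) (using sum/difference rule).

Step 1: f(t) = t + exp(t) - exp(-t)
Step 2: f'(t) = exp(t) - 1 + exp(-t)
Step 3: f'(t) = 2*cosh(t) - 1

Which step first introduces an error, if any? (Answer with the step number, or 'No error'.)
Step 2

Step 2 is incorrect due to a sign flip.
The step shows: exp(t) - 1 + exp(-t)
The correct value should be: exp(t) + 1 + exp(-t)

Explanation: The sign of one term was flipped: the term 1 was incorrectly written as -1
The later steps are derived from this incorrect expression, so the error originates in Step 2.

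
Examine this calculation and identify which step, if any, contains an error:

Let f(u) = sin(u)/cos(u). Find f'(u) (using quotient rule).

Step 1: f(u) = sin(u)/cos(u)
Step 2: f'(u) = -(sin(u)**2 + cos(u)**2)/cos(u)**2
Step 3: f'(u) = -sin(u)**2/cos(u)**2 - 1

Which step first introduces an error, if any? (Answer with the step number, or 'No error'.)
Step 2

Step 2 is incorrect due to a sign flip.
The step shows: -(sin(u)**2 + cos(u)**2)/cos(u)**2
The correct value should be: (sin(u)**2 + cos(u)**2)/cos(u)**2

Explanation: The sign of the whole expression was flipped: the term (sin(u)**2 + cos(u)**2)/cos(u)**2 was incorrectly written as -(sin(u)**2 + cos(u)**2)/cos(u)**2
The later steps are derived from this incorrect expression, so the error originates in Step 2.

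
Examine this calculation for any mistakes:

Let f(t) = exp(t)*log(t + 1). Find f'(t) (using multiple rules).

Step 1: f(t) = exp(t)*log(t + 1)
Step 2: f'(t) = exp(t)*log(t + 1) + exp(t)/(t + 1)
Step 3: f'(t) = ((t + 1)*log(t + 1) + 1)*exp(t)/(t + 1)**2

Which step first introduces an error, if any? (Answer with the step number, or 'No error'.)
Step 3

Step 3 is incorrect due to a wrong exponent.
The step shows: ((t + 1)*log(t + 1) + 1)*exp(t)/(t + 1)**2
The correct value should be: ((t + 1)*log(t + 1) + 1)*exp(t)/(t + 1)

Explanation: The exponent -1 on t + 1 was incorrectly written as -2: the term ((t + 1)*log(t + 1) + 1)*exp(t)/(t + 1) was incorrectly written as ((t + 1)*log(t + 1) + 1)*exp(t)/(t + 1)**2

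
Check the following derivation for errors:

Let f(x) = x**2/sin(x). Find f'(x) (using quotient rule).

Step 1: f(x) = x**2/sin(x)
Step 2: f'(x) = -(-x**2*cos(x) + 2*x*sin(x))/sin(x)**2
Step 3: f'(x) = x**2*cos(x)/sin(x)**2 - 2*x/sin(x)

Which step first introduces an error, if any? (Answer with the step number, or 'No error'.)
Step 2

Step 2 is incorrect due to a sign flip.
The step shows: -(-x**2*cos(x) + 2*x*sin(x))/sin(x)**2
The correct value should be: (-x**2*cos(x) + 2*x*sin(x))/sin(x)**2

Explanation: The sign of the whole expression was flipped: the term (-x**2*cos(x) + 2*x*sin(x))/sin(x)**2 was incorrectly written as -(-x**2*cos(x) + 2*x*sin(x))/sin(x)**2
The later steps are derived from this incorrect expression, so the error originates in Step 2.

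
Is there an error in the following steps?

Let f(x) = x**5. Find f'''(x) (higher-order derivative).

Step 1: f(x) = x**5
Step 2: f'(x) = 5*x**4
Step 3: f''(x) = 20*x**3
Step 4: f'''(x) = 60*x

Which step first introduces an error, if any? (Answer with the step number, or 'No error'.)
Step 4

Step 4 is incorrect due to a wrong exponent.
The step shows: 60*x
The correct value should be: 60*x**2

Explanation: The exponent 2 on x was incorrectly written as 1: the term 60*x**2 was incorrectly written as 60*x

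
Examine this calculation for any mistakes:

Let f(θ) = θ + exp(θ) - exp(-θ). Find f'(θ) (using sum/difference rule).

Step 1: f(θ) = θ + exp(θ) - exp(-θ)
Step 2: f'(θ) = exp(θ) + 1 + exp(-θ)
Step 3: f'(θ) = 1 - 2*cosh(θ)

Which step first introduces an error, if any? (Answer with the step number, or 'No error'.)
Step 3

Step 3 is incorrect due to a sign flip.
The step shows: 1 - 2*cosh(θ)
The correct value should be: 2*cosh(θ) + 1

Explanation: The sign of one term was flipped: the term 2*cosh(θ) was incorrectly written as -2*cosh(θ)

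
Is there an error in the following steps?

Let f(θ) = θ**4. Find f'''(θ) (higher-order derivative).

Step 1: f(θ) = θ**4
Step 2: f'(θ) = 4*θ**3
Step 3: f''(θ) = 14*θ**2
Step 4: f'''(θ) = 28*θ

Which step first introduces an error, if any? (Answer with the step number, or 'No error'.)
Step 3

Step 3 is incorrect due to a wrong coefficient.
The step shows: 14*θ**2
The correct value should be: 12*θ**2

Explanation: The coefficient 12 was incorrectly written as 14: the term 12*θ**2 was incorrectly written as 14*θ**2
The later steps are derived from this incorrect expression, so the error originates in Step 3.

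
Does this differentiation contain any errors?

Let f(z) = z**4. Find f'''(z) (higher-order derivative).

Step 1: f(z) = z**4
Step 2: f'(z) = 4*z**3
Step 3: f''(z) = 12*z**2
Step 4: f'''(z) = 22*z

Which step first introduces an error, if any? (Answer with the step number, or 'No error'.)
Step 4

Step 4 is incorrect due to a wrong coefficient.
The step shows: 22*z
The correct value should be: 24*z

Explanation: The coefficient 24 was incorrectly written as 22: the term 24*z was incorrectly written as 22*z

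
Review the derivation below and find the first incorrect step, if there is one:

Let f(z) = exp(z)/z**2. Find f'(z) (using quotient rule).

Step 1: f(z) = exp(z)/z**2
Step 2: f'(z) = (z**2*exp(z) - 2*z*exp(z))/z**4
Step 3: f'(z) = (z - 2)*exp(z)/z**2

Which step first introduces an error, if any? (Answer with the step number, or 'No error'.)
Step 3

Step 3 is incorrect due to a wrong exponent.
The step shows: (z - 2)*exp(z)/z**2
The correct value should be: (z - 2)*exp(z)/z**3

Explanation: The exponent -3 on z was incorrectly written as -2: the term (z - 2)*exp(z)/z**3 was incorrectly written as (z - 2)*exp(z)/z**2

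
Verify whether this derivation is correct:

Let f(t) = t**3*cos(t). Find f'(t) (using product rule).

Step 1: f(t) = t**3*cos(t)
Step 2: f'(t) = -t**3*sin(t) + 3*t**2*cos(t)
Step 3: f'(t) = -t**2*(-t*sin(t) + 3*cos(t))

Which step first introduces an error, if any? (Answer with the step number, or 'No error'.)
Step 3

Step 3 is incorrect due to a sign flip.
The step shows: -t**2*(-t*sin(t) + 3*cos(t))
The correct value should be: t**2*(-t*sin(t) + 3*cos(t))

Explanation: The sign of the whole expression was flipped: the term t**2*(-t*sin(t) + 3*cos(t)) was incorrectly written as -t**2*(-t*sin(t) + 3*cos(t))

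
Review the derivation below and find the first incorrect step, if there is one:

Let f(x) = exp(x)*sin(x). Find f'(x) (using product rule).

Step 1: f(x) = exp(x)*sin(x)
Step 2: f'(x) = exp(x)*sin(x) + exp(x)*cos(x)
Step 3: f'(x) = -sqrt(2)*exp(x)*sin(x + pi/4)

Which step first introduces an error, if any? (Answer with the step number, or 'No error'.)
Step 3

Step 3 is incorrect due to a sign flip.
The step shows: -sqrt(2)*exp(x)*sin(x + pi/4)
The correct value should be: sqrt(2)*exp(x)*sin(x + pi/4)

Explanation: The sign of the whole expression was flipped: the term sqrt(2)*exp(x)*sin(x + pi/4) was incorrectly written as -sqrt(2)*exp(x)*sin(x + pi/4)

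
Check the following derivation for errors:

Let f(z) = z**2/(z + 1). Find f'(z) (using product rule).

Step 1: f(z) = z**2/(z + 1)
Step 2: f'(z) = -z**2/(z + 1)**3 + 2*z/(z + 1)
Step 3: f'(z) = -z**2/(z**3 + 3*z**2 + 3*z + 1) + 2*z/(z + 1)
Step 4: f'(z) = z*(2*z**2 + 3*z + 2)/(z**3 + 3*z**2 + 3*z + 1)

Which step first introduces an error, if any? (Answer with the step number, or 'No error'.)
Step 2

Step 2 is incorrect due to a wrong exponent.
The step shows: -z**2/(z + 1)**3 + 2*z/(z + 1)
The correct value should be: -z**2/(z + 1)**2 + 2*z/(z + 1)

Explanation: The exponent -2 on z + 1 was incorrectly written as -3: the term -z**2/(z + 1)**2 was incorrectly written as -z**2/(z + 1)**3
The later steps are derived from this incorrect expression, so the error originates in Step 2.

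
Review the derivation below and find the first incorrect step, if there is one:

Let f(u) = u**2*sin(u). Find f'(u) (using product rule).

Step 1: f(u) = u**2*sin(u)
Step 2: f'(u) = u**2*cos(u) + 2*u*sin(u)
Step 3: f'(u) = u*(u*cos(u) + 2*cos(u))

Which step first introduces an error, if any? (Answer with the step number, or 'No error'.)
Step 3

Step 3 is incorrect due to a wrong trig function.
The step shows: u*(u*cos(u) + 2*cos(u))
The correct value should be: u*(u*cos(u) + 2*sin(u))

Explanation: sin(u) was incorrectly written as cos(u): the term u*(u*cos(u) + 2*sin(u)) was incorrectly written as u*(u*cos(u) + 2*cos(u))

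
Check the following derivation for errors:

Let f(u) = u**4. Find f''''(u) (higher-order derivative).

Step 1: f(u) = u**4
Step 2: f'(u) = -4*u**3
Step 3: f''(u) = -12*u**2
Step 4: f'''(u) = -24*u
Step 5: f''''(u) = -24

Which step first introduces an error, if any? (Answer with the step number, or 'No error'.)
Step 2

Step 2 is incorrect due to a sign flip.
The step shows: -4*u**3
The correct value should be: 4*u**3

Explanation: The sign of the whole expression was flipped: the term 4*u**3 was incorrectly written as -4*u**3
The later steps are derived from this incorrect expression, so the error originates in Step 2.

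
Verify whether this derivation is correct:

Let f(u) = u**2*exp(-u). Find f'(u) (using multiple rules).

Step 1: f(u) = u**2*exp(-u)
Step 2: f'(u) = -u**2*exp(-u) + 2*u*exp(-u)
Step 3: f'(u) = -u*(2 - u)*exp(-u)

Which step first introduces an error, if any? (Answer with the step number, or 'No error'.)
Step 3

Step 3 is incorrect due to a sign flip.
The step shows: -u*(2 - u)*exp(-u)
The correct value should be: u*(2 - u)*exp(-u)

Explanation: The sign of the whole expression was flipped: the term u*(2 - u)*exp(-u) was incorrectly written as -u*(2 - u)*exp(-u)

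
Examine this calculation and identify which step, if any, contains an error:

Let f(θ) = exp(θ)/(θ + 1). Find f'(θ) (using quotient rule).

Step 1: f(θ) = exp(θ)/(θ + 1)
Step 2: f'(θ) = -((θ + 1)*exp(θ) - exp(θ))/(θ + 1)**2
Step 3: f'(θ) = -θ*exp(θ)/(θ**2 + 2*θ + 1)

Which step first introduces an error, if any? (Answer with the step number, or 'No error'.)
Step 2

Step 2 is incorrect due to a sign flip.
The step shows: -((θ + 1)*exp(θ) - exp(θ))/(θ + 1)**2
The correct value should be: ((θ + 1)*exp(θ) - exp(θ))/(θ + 1)**2

Explanation: The sign of the whole expression was flipped: the term ((θ + 1)*exp(θ) - exp(θ))/(θ + 1)**2 was incorrectly written as -((θ + 1)*exp(θ) - exp(θ))/(θ + 1)**2
The later steps are derived from this incorrect expression, so the error originates in Step 2.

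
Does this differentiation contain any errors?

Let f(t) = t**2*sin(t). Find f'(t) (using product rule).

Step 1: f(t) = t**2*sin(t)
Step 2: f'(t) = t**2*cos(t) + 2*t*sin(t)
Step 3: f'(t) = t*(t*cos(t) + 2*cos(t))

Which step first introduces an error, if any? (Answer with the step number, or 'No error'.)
Step 3

Step 3 is incorrect due to a wrong trig function.
The step shows: t*(t*cos(t) + 2*cos(t))
The correct value should be: t*(t*cos(t) + 2*sin(t))

Explanation: sin(t) was incorrectly written as cos(t): the term t*(t*cos(t) + 2*sin(t)) was incorrectly written as t*(t*cos(t) + 2*cos(t))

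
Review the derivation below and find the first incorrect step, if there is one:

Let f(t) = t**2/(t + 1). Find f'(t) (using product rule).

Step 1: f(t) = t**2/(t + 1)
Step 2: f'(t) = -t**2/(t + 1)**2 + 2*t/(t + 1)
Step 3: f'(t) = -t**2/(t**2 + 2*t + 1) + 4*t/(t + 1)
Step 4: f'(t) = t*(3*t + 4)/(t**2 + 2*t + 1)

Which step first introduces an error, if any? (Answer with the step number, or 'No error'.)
Step 3

Step 3 is incorrect due to a wrong coefficient.
The step shows: -t**2/(t**2 + 2*t + 1) + 4*t/(t + 1)
The correct value should be: -t**2/(t**2 + 2*t + 1) + 2*t/(t + 1)

Explanation: The coefficient 2 was incorrectly written as 4: the term 2*t/(t + 1) was incorrectly written as 4*t/(t + 1)
The later steps are derived from this incorrect expression, so the error originates in Step 3.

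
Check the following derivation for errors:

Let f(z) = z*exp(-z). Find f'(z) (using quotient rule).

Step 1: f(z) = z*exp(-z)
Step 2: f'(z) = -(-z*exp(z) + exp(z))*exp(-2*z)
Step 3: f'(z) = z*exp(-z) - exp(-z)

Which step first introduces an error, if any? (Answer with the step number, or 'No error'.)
Step 2

Step 2 is incorrect due to a sign flip.
The step shows: -(-z*exp(z) + exp(z))*exp(-2*z)
The correct value should be: (-z*exp(z) + exp(z))*exp(-2*z)

Explanation: The sign of the whole expression was flipped: the term (-z*exp(z) + exp(z))*exp(-2*z) was incorrectly written as -(-z*exp(z) + exp(z))*exp(-2*z)
The later steps are derived from this incorrect expression, so the error originates in Step 2.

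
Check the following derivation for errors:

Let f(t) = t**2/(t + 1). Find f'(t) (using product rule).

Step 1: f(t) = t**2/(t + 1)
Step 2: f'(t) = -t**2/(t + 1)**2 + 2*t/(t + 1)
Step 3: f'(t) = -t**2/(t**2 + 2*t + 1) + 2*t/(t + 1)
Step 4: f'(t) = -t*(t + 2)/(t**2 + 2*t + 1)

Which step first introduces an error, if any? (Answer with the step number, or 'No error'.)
Step 4

Step 4 is incorrect due to a sign flip.
The step shows: -t*(t + 2)/(t**2 + 2*t + 1)
The correct value should be: t*(t + 2)/(t**2 + 2*t + 1)

Explanation: The sign of the whole expression was flipped: the term t*(t + 2)/(t**2 + 2*t + 1) was incorrectly written as -t*(t + 2)/(t**2 + 2*t + 1)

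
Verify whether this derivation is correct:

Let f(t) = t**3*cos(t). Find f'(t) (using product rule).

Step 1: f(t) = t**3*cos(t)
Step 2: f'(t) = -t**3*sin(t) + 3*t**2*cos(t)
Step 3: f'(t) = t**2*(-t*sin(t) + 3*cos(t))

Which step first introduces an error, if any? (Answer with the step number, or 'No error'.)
No error

All steps in this derivation are correct.
The final answer f'(t) = t**2*(-t*sin(t) + 3*cos(t)) is valid.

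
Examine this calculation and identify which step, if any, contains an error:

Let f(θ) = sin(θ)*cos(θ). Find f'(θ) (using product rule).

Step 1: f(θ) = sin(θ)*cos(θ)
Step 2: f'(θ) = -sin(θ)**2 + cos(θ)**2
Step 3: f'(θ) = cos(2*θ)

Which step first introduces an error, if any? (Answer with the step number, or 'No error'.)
No error

All steps in this derivation are correct.
The final answer f'(θ) = cos(2*θ) is valid.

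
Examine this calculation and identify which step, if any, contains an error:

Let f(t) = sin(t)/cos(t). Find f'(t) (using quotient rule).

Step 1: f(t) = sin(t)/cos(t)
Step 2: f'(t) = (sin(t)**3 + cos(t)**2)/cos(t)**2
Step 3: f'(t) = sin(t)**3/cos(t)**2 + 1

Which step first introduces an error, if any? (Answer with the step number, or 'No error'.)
Step 2

Step 2 is incorrect due to a wrong exponent.
The step shows: (sin(t)**3 + cos(t)**2)/cos(t)**2
The correct value should be: (sin(t)**2 + cos(t)**2)/cos(t)**2

Explanation: The exponent 2 on sin(t) was incorrectly written as 3: the term (sin(t)**2 + cos(t)**2)/cos(t)**2 was incorrectly written as (sin(t)**3 + cos(t)**2)/cos(t)**2
The later steps are derived from this incorrect expression, so the error originates in Step 2.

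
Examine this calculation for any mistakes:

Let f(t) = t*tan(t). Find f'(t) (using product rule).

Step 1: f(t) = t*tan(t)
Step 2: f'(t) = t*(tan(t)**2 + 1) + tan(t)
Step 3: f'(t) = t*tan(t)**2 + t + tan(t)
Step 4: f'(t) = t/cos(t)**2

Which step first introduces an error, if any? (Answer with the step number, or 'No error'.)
Step 4

Step 4 is incorrect due to a dropped term.
The step shows: t/cos(t)**2
The correct value should be: t/cos(t)**2 + tan(t)

Explanation: A term was dropped: the term tan(t) was incorrectly omitted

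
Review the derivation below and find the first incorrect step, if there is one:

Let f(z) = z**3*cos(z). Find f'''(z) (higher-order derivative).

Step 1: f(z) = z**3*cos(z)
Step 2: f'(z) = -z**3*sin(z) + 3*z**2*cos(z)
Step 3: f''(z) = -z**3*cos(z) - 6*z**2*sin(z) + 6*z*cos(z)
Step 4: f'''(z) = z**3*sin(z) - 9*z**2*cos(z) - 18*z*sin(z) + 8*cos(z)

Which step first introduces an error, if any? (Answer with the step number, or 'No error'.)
Step 4

Step 4 is incorrect due to a wrong coefficient.
The step shows: z**3*sin(z) - 9*z**2*cos(z) - 18*z*sin(z) + 8*cos(z)
The correct value should be: z**3*sin(z) - 9*z**2*cos(z) - 18*z*sin(z) + 6*cos(z)

Explanation: The coefficient 6 was incorrectly written as 8: the term 6*cos(z) was incorrectly written as 8*cos(z)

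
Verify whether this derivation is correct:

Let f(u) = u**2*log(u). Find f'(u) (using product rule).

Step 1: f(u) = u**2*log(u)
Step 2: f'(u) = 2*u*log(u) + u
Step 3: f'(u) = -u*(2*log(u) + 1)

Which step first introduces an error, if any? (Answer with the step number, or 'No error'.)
Step 3

Step 3 is incorrect due to a sign flip.
The step shows: -u*(2*log(u) + 1)
The correct value should be: u*(2*log(u) + 1)

Explanation: The sign of the whole expression was flipped: the term u*(2*log(u) + 1) was incorrectly written as -u*(2*log(u) + 1)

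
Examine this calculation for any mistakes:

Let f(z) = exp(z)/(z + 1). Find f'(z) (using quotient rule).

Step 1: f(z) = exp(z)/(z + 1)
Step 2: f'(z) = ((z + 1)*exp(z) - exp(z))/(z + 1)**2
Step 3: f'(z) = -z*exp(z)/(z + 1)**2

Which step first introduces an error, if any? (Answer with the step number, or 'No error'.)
Step 3

Step 3 is incorrect due to a sign flip.
The step shows: -z*exp(z)/(z + 1)**2
The correct value should be: z*exp(z)/(z + 1)**2

Explanation: The sign of the whole expression was flipped: the term z*exp(z)/(z + 1)**2 was incorrectly written as -z*exp(z)/(z + 1)**2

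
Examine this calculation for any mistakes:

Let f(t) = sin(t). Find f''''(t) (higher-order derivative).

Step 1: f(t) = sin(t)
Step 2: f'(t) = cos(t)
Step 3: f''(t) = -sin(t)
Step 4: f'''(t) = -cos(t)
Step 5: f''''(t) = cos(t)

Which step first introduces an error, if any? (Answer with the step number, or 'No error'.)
Step 5

Step 5 is incorrect due to a wrong trig function.
The step shows: cos(t)
The correct value should be: sin(t)

Explanation: sin(t) was incorrectly written as cos(t): the term sin(t) was incorrectly written as cos(t)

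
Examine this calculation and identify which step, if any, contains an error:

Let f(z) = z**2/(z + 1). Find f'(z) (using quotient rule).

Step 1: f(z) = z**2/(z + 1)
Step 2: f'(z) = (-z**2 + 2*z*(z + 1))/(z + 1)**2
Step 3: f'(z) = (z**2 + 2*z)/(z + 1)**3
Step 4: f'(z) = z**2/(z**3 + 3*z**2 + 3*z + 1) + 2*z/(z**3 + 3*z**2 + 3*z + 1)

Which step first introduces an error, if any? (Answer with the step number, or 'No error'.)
Step 3

Step 3 is incorrect due to a wrong exponent.
The step shows: (z**2 + 2*z)/(z + 1)**3
The correct value should be: (z**2 + 2*z)/(z + 1)**2

Explanation: The exponent -2 on z + 1 was incorrectly written as -3: the term (z**2 + 2*z)/(z + 1)**2 was incorrectly written as (z**2 + 2*z)/(z + 1)**3
The later steps are derived from this incorrect expression, so the error originates in Step 3.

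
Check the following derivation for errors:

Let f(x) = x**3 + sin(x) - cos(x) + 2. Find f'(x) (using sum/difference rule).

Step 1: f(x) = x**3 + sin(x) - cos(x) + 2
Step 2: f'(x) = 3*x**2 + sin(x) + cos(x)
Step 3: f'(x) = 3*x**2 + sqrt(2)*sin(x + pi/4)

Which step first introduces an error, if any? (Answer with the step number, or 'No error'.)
No error

All steps in this derivation are correct.
The final answer f'(x) = 3*x**2 + sqrt(2)*sin(x + pi/4) is valid.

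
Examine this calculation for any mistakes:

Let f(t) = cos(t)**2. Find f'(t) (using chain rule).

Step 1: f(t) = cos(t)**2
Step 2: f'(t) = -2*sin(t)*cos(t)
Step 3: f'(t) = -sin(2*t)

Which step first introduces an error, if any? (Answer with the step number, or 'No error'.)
No error

All steps in this derivation are correct.
The final answer f'(t) = -sin(2*t) is valid.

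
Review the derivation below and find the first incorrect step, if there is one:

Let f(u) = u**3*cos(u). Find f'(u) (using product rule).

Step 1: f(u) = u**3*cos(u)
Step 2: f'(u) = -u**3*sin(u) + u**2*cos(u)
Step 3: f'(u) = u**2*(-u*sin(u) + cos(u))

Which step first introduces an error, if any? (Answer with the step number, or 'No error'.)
Step 2

Step 2 is incorrect due to a wrong coefficient.
The step shows: -u**3*sin(u) + u**2*cos(u)
The correct value should be: -u**3*sin(u) + 3*u**2*cos(u)

Explanation: The coefficient 3 was incorrectly written as 1: the term 3*u**2*cos(u) was incorrectly written as u**2*cos(u)
The later steps are derived from this incorrect expression, so the error originates in Step 2.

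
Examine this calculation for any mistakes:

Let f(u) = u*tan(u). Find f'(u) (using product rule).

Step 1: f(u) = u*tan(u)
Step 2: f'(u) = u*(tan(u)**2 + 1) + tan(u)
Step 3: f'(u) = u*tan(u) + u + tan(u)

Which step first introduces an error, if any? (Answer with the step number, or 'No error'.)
Step 3

Step 3 is incorrect due to a wrong exponent.
The step shows: u*tan(u) + u + tan(u)
The correct value should be: u*tan(u)**2 + u + tan(u)

Explanation: The exponent 2 on tan(u) was incorrectly written as 1: the term u*tan(u)**2 was incorrectly written as u*tan(u)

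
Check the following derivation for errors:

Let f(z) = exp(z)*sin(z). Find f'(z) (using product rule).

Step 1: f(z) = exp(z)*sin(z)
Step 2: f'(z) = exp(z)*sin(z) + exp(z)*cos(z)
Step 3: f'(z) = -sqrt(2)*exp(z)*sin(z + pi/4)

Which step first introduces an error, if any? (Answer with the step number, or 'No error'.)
Step 3

Step 3 is incorrect due to a sign flip.
The step shows: -sqrt(2)*exp(z)*sin(z + pi/4)
The correct value should be: sqrt(2)*exp(z)*sin(z + pi/4)

Explanation: The sign of the whole expression was flipped: the term sqrt(2)*exp(z)*sin(z + pi/4) was incorrectly written as -sqrt(2)*exp(z)*sin(z + pi/4)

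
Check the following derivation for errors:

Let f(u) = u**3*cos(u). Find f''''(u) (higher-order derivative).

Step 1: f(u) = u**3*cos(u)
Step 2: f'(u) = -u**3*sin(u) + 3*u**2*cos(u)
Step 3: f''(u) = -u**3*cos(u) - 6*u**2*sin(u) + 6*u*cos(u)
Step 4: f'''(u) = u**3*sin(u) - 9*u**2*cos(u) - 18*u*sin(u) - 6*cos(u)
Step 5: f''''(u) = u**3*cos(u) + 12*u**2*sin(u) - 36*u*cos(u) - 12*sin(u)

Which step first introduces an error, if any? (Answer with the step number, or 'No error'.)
Step 4

Step 4 is incorrect due to a sign flip.
The step shows: u**3*sin(u) - 9*u**2*cos(u) - 18*u*sin(u) - 6*cos(u)
The correct value should be: u**3*sin(u) - 9*u**2*cos(u) - 18*u*sin(u) + 6*cos(u)

Explanation: The sign of one term was flipped: the term 6*cos(u) was incorrectly written as -6*cos(u)
The later steps are derived from this incorrect expression, so the error originates in Step 4.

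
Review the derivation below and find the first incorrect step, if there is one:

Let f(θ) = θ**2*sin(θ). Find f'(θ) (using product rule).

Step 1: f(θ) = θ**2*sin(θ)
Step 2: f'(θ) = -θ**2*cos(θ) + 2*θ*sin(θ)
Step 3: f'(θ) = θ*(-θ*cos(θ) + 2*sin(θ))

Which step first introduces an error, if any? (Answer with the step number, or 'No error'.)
Step 2

Step 2 is incorrect due to a sign flip.
The step shows: -θ**2*cos(θ) + 2*θ*sin(θ)
The correct value should be: θ**2*cos(θ) + 2*θ*sin(θ)

Explanation: The sign of one term was flipped: the term θ**2*cos(θ) was incorrectly written as -θ**2*cos(θ)
The later steps are derived from this incorrect expression, so the error originates in Step 2.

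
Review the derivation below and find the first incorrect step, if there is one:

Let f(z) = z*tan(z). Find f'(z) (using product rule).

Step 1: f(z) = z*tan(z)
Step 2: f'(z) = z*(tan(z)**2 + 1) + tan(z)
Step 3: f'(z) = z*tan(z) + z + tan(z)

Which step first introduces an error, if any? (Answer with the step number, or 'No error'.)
Step 3

Step 3 is incorrect due to a wrong exponent.
The step shows: z*tan(z) + z + tan(z)
The correct value should be: z*tan(z)**2 + z + tan(z)

Explanation: The exponent 2 on tan(z) was incorrectly written as 1: the term z*tan(z)**2 was incorrectly written as z*tan(z)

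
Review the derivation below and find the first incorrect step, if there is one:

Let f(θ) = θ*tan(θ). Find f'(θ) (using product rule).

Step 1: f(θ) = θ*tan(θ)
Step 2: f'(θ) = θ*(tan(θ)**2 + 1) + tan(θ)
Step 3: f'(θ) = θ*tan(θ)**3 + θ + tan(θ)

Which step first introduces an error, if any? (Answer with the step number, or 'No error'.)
Step 3

Step 3 is incorrect due to a wrong exponent.
The step shows: θ*tan(θ)**3 + θ + tan(θ)
The correct value should be: θ*tan(θ)**2 + θ + tan(θ)

Explanation: The exponent 2 on tan(θ) was incorrectly written as 3: the term θ*tan(θ)**2 was incorrectly written as θ*tan(θ)**3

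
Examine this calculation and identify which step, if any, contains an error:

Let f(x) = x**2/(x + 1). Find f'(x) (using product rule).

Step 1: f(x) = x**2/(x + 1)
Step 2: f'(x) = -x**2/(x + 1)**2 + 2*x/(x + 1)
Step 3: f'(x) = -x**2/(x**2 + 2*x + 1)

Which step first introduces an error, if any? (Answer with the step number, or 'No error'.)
Step 3

Step 3 is incorrect due to a dropped term.
The step shows: -x**2/(x**2 + 2*x + 1)
The correct value should be: -x**2/(x**2 + 2*x + 1) + 2*x/(x + 1)

Explanation: A term was dropped: the term 2*x/(x + 1) was incorrectly omitted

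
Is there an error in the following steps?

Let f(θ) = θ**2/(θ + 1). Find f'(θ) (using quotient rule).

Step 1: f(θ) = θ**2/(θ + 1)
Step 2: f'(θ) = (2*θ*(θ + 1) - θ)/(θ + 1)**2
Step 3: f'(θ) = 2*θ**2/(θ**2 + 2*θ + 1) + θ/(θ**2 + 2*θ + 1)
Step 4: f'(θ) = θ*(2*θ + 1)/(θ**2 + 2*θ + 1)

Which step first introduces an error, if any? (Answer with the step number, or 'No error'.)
Step 2

Step 2 is incorrect due to a wrong exponent.
The step shows: (2*θ*(θ + 1) - θ)/(θ + 1)**2
The correct value should be: (-θ**2 + 2*θ*(θ + 1))/(θ + 1)**2

Explanation: The exponent 2 on θ was incorrectly written as 1: the term (-θ**2 + 2*θ*(θ + 1))/(θ + 1)**2 was incorrectly written as (2*θ*(θ + 1) - θ)/(θ + 1)**2
The later steps are derived from this incorrect expression, so the error originates in Step 2.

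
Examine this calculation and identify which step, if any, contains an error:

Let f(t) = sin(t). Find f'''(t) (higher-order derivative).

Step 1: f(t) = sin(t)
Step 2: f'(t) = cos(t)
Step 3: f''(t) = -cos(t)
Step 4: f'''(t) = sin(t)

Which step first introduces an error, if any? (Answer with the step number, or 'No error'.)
Step 3

Step 3 is incorrect due to a wrong trig function.
The step shows: -cos(t)
The correct value should be: -sin(t)

Explanation: sin(t) was incorrectly written as cos(t): the term -sin(t) was incorrectly written as -cos(t)
The later steps are derived from this incorrect expression, so the error originates in Step 3.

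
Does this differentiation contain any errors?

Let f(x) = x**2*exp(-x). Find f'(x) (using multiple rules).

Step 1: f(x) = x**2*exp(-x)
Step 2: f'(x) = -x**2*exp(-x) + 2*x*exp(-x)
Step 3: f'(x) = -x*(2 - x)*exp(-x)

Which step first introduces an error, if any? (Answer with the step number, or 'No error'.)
Step 3

Step 3 is incorrect due to a sign flip.
The step shows: -x*(2 - x)*exp(-x)
The correct value should be: x*(2 - x)*exp(-x)

Explanation: The sign of the whole expression was flipped: the term x*(2 - x)*exp(-x) was incorrectly written as -x*(2 - x)*exp(-x)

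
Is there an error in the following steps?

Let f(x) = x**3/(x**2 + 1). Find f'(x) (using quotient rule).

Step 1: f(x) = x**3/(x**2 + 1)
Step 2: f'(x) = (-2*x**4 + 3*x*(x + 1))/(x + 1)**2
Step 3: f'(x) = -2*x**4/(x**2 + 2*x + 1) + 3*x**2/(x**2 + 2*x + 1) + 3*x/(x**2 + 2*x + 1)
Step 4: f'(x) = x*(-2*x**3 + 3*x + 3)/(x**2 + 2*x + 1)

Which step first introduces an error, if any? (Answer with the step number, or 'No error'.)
Step 2

Step 2 is incorrect due to a wrong exponent.
The step shows: (-2*x**4 + 3*x*(x + 1))/(x + 1)**2
The correct value should be: (-2*x**4 + 3*x**2*(x**2 + 1))/(x**2 + 1)**2

Explanation: The exponent 2 on x was incorrectly written as 1: the term (-2*x**4 + 3*x**2*(x**2 + 1))/(x**2 + 1)**2 was incorrectly written as (-2*x**4 + 3*x*(x + 1))/(x + 1)**2
The later steps are derived from this incorrect expression, so the error originates in Step 2.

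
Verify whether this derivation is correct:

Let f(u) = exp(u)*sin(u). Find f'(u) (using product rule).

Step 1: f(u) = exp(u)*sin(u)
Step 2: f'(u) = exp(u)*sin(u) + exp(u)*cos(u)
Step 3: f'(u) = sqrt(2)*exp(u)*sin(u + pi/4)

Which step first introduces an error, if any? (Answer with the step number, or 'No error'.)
No error

All steps in this derivation are correct.
The final answer f'(u) = sqrt(2)*exp(u)*sin(u + pi/4) is valid.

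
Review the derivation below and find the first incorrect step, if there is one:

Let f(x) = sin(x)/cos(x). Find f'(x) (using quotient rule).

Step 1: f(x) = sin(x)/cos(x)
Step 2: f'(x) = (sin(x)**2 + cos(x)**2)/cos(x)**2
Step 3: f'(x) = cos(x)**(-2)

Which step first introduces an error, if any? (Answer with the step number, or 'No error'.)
No error

All steps in this derivation are correct.
The final answer f'(x) = cos(x)**(-2) is valid.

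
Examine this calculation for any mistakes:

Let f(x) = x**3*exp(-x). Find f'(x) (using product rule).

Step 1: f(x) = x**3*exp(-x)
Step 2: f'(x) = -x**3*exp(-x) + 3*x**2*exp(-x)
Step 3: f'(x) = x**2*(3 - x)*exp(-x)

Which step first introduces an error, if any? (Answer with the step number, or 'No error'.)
No error

All steps in this derivation are correct.
The final answer f'(x) = x**2*(3 - x)*exp(-x) is valid.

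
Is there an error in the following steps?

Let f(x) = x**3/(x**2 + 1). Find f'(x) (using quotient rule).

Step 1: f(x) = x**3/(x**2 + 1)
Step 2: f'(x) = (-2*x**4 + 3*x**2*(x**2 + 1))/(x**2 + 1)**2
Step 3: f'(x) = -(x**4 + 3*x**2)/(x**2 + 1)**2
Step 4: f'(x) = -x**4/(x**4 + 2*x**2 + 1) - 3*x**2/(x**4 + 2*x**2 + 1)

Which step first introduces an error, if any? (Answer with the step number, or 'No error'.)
Step 3

Step 3 is incorrect due to a sign flip.
The step shows: -(x**4 + 3*x**2)/(x**2 + 1)**2
The correct value should be: (x**4 + 3*x**2)/(x**2 + 1)**2

Explanation: The sign of the whole expression was flipped: the term (x**4 + 3*x**2)/(x**2 + 1)**2 was incorrectly written as -(x**4 + 3*x**2)/(x**2 + 1)**2
The later steps are derived from this incorrect expression, so the error originates in Step 3.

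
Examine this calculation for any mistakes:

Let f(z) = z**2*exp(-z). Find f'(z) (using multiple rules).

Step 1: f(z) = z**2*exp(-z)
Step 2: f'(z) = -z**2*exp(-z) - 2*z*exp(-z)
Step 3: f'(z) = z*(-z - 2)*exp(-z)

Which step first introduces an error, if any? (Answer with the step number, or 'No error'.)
Step 2

Step 2 is incorrect due to a sign flip.
The step shows: -z**2*exp(-z) - 2*z*exp(-z)
The correct value should be: -z**2*exp(-z) + 2*z*exp(-z)

Explanation: The sign of one term was flipped: the term 2*z*exp(-z) was incorrectly written as -2*z*exp(-z)
The later steps are derived from this incorrect expression, so the error originates in Step 2.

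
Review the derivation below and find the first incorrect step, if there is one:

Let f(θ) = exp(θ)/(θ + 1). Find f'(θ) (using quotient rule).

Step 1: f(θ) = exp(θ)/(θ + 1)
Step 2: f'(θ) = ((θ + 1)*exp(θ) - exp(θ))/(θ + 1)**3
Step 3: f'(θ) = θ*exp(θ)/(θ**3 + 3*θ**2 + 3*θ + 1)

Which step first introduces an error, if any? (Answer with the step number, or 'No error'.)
Step 2

Step 2 is incorrect due to a wrong exponent.
The step shows: ((θ + 1)*exp(θ) - exp(θ))/(θ + 1)**3
The correct value should be: ((θ + 1)*exp(θ) - exp(θ))/(θ + 1)**2

Explanation: The exponent -2 on θ + 1 was incorrectly written as -3: the term ((θ + 1)*exp(θ) - exp(θ))/(θ + 1)**2 was incorrectly written as ((θ + 1)*exp(θ) - exp(θ))/(θ + 1)**3
The later steps are derived from this incorrect expression, so the error originates in Step 2.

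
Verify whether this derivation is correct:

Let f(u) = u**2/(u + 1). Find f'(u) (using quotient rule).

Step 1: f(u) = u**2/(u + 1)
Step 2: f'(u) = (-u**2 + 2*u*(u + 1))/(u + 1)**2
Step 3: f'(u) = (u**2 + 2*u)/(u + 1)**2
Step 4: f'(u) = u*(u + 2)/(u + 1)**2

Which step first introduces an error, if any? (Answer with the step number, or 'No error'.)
No error

All steps in this derivation are correct.
The final answer f'(u) = u*(u + 2)/(u + 1)**2 is valid.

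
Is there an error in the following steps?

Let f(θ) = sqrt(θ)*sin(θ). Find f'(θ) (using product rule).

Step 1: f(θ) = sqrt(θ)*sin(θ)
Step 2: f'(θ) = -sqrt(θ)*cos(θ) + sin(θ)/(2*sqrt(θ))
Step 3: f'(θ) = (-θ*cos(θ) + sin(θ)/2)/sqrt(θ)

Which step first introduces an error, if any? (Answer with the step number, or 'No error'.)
Step 2

Step 2 is incorrect due to a sign flip.
The step shows: -sqrt(θ)*cos(θ) + sin(θ)/(2*sqrt(θ))
The correct value should be: sqrt(θ)*cos(θ) + sin(θ)/(2*sqrt(θ))

Explanation: The sign of one term was flipped: the term sqrt(θ)*cos(θ) was incorrectly written as -sqrt(θ)*cos(θ)
The later steps are derived from this incorrect expression, so the error originates in Step 2.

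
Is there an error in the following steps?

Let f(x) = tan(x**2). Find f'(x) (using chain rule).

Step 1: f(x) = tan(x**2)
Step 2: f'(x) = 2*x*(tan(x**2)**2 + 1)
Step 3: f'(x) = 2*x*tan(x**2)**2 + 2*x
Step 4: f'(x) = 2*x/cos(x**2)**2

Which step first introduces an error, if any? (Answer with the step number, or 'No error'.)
No error

All steps in this derivation are correct.
The final answer f'(x) = 2*x/cos(x**2)**2 is valid.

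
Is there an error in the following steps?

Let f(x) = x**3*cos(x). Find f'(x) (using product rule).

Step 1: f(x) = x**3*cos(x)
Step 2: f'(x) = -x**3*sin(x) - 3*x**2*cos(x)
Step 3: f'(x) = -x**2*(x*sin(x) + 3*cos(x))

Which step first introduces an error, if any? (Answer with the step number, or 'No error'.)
Step 2

Step 2 is incorrect due to a sign flip.
The step shows: -x**3*sin(x) - 3*x**2*cos(x)
The correct value should be: -x**3*sin(x) + 3*x**2*cos(x)

Explanation: The sign of one term was flipped: the term 3*x**2*cos(x) was incorrectly written as -3*x**2*cos(x)
The later steps are derived from this incorrect expression, so the error originates in Step 2.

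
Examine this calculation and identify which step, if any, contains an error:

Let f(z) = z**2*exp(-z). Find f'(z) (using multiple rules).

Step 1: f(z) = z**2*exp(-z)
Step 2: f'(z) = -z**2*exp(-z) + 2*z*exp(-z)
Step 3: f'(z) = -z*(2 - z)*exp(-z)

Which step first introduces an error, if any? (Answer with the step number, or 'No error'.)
Step 3

Step 3 is incorrect due to a sign flip.
The step shows: -z*(2 - z)*exp(-z)
The correct value should be: z*(2 - z)*exp(-z)

Explanation: The sign of the whole expression was flipped: the term z*(2 - z)*exp(-z) was incorrectly written as -z*(2 - z)*exp(-z)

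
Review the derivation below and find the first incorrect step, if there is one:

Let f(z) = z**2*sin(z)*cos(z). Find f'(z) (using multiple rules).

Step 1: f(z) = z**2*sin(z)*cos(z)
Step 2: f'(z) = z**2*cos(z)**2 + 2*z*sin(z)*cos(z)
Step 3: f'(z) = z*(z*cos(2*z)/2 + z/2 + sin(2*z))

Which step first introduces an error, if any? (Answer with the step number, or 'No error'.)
Step 2

Step 2 is incorrect due to a dropped term.
The step shows: z**2*cos(z)**2 + 2*z*sin(z)*cos(z)
The correct value should be: -z**2*sin(z)**2 + z**2*cos(z)**2 + 2*z*sin(z)*cos(z)

Explanation: A term was dropped: the term -z**2*sin(z)**2 was incorrectly omitted
The later steps are derived from this incorrect expression, so the error originates in Step 2.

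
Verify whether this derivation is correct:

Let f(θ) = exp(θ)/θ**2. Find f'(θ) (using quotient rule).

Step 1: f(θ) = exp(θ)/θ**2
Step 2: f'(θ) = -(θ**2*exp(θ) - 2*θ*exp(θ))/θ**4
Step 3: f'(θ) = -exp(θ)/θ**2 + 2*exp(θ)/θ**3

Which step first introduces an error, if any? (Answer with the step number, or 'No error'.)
Step 2

Step 2 is incorrect due to a sign flip.
The step shows: -(θ**2*exp(θ) - 2*θ*exp(θ))/θ**4
The correct value should be: (θ**2*exp(θ) - 2*θ*exp(θ))/θ**4

Explanation: The sign of the whole expression was flipped: the term (θ**2*exp(θ) - 2*θ*exp(θ))/θ**4 was incorrectly written as -(θ**2*exp(θ) - 2*θ*exp(θ))/θ**4
The later steps are derived from this incorrect expression, so the error originates in Step 2.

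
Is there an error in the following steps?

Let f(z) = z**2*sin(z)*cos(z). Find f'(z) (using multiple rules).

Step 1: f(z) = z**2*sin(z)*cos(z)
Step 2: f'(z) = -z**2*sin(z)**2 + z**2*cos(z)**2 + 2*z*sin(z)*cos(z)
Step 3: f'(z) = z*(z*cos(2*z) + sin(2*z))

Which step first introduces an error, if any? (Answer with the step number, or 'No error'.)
No error

All steps in this derivation are correct.
The final answer f'(z) = z*(z*cos(2*z) + sin(2*z)) is valid.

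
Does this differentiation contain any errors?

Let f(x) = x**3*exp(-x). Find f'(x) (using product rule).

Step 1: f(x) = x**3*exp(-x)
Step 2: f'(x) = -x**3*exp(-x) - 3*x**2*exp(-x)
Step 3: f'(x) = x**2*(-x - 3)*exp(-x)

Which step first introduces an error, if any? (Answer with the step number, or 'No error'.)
Step 2

Step 2 is incorrect due to a sign flip.
The step shows: -x**3*exp(-x) - 3*x**2*exp(-x)
The correct value should be: -x**3*exp(-x) + 3*x**2*exp(-x)

Explanation: The sign of one term was flipped: the term 3*x**2*exp(-x) was incorrectly written as -3*x**2*exp(-x)
The later steps are derived from this incorrect expression, so the error originates in Step 2.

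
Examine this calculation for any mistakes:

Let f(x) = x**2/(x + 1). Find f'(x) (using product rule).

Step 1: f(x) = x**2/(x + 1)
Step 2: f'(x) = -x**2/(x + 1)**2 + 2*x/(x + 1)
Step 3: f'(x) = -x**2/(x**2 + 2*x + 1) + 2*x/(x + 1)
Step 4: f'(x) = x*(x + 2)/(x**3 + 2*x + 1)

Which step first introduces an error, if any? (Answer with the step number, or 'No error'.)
Step 4

Step 4 is incorrect due to a wrong exponent.
The step shows: x*(x + 2)/(x**3 + 2*x + 1)
The correct value should be: x*(x + 2)/(x**2 + 2*x + 1)

Explanation: The exponent 2 on x was incorrectly written as 3: the term x*(x + 2)/(x**2 + 2*x + 1) was incorrectly written as x*(x + 2)/(x**3 + 2*x + 1)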